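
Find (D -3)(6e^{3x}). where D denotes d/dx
0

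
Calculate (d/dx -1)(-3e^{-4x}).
15 e^{- 4 x}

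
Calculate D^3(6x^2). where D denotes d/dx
0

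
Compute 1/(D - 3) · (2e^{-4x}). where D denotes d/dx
- \frac{2 e^{- 4 x}}{7}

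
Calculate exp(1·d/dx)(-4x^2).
- 4 x^{2} - 8 x - 4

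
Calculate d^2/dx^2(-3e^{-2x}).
- 12 e^{- 2 x}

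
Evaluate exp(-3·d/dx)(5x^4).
5 x^{4} - 60 x^{3} + 270 x^{2} - 540 x + 405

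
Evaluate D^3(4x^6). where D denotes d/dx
480 x^{3}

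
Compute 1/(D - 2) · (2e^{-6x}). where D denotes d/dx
- \frac{e^{- 6 x}}{4}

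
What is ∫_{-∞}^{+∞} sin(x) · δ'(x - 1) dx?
- \cos{\left(1 \right)}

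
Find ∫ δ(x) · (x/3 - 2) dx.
-2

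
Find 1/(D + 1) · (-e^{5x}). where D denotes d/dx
- \frac{e^{5 x}}{6}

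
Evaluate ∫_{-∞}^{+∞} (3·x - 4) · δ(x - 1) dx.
-1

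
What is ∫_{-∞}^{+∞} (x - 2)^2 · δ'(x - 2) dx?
0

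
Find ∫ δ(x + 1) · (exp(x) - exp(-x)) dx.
- 2 \sinh{\left(1 \right)}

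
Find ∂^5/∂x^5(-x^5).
-120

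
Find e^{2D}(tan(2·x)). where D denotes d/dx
\tan{\left(2 x + 4 \right)}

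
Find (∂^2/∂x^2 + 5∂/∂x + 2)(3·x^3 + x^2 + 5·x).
6 x^{3} + 47 x^{2} + 38 x + 27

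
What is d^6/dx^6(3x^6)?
2160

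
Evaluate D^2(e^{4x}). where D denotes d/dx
16 e^{4 x}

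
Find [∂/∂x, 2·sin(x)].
2 \cos{\left(x \right)}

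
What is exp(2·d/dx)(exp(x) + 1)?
e^{x + 2} + 1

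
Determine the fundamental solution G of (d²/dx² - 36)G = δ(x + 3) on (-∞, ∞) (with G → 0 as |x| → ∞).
-\frac{e^{-6|x + 3|}}{12}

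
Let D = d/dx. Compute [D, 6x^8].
48 x^{7}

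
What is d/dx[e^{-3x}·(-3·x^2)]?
3 x \left(3 x - 2\right) e^{- 3 x}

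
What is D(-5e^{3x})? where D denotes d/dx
- 15 e^{3 x}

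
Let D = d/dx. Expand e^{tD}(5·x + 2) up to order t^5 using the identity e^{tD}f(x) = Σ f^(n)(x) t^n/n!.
5 t + 5 x + 2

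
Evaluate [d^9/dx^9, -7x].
-63\frac{d^{8}}{dx^{8}}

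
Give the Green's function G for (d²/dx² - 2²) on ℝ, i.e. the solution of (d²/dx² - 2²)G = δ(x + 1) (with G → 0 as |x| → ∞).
-\frac{e^{-2|x + 1|}}{4}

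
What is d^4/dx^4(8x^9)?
24192 x^{5}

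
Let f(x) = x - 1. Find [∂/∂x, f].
1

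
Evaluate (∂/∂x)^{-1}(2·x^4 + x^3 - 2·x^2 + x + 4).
\frac{2 x^{5}}{5} + \frac{x^{4}}{4} - \frac{2 x^{3}}{3} + \frac{x^{2}}{2} + 4 x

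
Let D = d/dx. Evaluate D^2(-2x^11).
- 220 x^{9}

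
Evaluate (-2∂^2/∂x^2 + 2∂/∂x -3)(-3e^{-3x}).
81 e^{- 3 x}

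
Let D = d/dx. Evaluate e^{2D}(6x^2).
6 x^{2} + 24 x + 24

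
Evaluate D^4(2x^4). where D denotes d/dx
48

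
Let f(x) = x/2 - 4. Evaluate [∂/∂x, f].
\frac{1}{2}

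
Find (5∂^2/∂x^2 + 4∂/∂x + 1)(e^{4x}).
97 e^{4 x}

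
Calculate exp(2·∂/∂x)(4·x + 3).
4 x + 11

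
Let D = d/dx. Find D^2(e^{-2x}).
4 e^{- 2 x}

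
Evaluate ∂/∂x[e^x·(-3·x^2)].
3 x \left(- x - 2\right) e^{x}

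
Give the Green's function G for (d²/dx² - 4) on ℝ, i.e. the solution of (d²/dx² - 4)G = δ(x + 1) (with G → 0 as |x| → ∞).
-\frac{e^{-2|x + 1|}}{4}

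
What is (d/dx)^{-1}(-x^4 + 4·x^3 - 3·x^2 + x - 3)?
- \frac{x^{5}}{5} + x^{4} - x^{3} + \frac{x^{2}}{2} - 3 x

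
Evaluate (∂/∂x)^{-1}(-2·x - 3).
- x^{2} - 3 x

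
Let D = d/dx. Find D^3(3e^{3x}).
81 e^{3 x}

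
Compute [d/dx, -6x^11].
- 66 x^{10}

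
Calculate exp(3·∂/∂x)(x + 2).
x + 5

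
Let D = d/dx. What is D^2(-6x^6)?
- 180 x^{4}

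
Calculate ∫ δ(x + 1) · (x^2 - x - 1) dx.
1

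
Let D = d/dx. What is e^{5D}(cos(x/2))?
\cos{\left(\frac{x}{2} + \frac{5}{2} \right)}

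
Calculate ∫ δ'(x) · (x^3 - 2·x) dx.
2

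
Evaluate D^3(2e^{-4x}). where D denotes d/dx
- 128 e^{- 4 x}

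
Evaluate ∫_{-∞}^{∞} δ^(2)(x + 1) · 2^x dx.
\frac{\log{\left(2 \right)}^{2}}{2}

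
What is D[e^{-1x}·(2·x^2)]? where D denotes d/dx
2 x \left(2 - x\right) e^{- x}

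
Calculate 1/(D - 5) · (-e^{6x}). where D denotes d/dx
- e^{6 x}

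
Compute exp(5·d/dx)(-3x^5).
- 3 x^{5} - 75 x^{4} - 750 x^{3} - 3750 x^{2} - 9375 x - 9375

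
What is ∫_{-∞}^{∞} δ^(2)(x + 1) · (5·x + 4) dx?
0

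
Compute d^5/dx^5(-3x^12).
- 285120 x^{7}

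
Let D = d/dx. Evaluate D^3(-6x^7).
- 1260 x^{4}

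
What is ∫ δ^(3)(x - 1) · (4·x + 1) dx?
0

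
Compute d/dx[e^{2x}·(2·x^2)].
4 x \left(x + 1\right) e^{2 x}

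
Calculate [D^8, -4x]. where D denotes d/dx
-32D^{7}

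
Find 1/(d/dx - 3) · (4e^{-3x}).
- \frac{2 e^{- 3 x}}{3}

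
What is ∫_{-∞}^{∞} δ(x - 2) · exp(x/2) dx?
e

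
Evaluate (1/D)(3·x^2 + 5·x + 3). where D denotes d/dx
x^{3} + \frac{5 x^{2}}{2} + 3 x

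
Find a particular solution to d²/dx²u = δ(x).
\frac{|x|}{2}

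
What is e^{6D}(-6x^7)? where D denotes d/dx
- 6 x^{7} - 252 x^{6} - 4536 x^{5} - 45360 x^{4} - 272160 x^{3} - 979776 x^{2} - 1959552 x - 1679616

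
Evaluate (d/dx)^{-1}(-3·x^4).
- \frac{3 x^{5}}{5}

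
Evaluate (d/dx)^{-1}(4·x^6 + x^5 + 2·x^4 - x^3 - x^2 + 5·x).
\frac{4 x^{7}}{7} + \frac{x^{6}}{6} + \frac{2 x^{5}}{5} - \frac{x^{4}}{4} - \frac{x^{3}}{3} + \frac{5 x^{2}}{2}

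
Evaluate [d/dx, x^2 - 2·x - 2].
2 x - 2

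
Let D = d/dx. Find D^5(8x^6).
5760 x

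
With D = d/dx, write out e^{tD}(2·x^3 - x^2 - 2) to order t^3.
2 t^{3} + t^{2} \left(6 x - 1\right) + 2 t x \left(3 x - 1\right) + 2 x^{3} - x^{2} - 2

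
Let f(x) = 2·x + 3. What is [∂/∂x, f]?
2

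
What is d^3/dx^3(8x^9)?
4032 x^{6}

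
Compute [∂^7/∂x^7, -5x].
-35\frac{d^{6}}{dx^{6}}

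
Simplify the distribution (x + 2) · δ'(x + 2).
-\delta(x + 2)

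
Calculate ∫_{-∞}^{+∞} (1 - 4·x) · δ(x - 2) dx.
-7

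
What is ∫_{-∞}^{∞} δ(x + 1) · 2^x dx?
\frac{1}{2}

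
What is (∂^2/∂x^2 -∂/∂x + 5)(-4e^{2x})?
- 28 e^{2 x}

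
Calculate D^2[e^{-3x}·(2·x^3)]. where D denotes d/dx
6 x \left(3 x^{2} - 6 x + 2\right) e^{- 3 x}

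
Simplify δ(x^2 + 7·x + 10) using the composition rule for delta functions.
\frac{\delta(x + 2) + \delta(x + 5)}{3}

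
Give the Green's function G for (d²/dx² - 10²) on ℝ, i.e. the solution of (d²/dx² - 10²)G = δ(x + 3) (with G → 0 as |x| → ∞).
-\frac{e^{-10|x + 3|}}{20}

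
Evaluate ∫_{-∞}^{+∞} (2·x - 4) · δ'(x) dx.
-2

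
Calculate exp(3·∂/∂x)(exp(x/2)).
e^{\frac{x}{2} + \frac{3}{2}}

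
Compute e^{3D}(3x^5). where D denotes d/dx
3 x^{5} + 45 x^{4} + 270 x^{3} + 810 x^{2} + 1215 x + 729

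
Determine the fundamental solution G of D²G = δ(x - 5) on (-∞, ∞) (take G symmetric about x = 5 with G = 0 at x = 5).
\frac{|x - 5|}{2}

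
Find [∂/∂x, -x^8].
- 8 x^{7}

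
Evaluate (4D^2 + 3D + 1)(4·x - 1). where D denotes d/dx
4 x + 11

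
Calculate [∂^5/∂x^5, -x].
-5\frac{d^{4}}{dx^{4}}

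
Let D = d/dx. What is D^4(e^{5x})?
625 e^{5 x}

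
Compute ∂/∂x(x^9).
9 x^{8}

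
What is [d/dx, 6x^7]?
42 x^{6}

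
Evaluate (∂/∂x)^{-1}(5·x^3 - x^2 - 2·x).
\frac{5 x^{4}}{4} - \frac{x^{3}}{3} - x^{2}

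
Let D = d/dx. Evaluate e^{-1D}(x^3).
x^{3} - 3 x^{2} + 3 x - 1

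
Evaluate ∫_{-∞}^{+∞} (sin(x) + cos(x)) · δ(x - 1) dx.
\cos{\left(1 \right)} + \sin{\left(1 \right)}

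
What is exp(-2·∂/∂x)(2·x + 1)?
2 x - 3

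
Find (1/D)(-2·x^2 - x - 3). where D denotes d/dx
- \frac{2 x^{3}}{3} - \frac{x^{2}}{2} - 3 x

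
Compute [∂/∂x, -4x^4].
- 16 x^{3}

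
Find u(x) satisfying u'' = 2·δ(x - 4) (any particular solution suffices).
|x - 4|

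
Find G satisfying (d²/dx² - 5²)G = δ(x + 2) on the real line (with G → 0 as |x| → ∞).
-\frac{e^{-5|x + 2|}}{10}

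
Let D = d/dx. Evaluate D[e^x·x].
\left(x + 1\right) e^{x}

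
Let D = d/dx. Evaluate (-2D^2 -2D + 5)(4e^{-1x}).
20 e^{- x}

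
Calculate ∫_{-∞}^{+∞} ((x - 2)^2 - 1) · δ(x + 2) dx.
15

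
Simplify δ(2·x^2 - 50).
\frac{\delta(x - 5) + \delta(x + 5)}{20}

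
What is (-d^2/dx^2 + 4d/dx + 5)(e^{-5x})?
- 40 e^{- 5 x}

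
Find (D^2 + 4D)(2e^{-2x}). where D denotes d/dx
- 8 e^{- 2 x}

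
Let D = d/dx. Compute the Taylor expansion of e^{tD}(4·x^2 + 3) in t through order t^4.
4 t^{2} + 8 t x + 4 x^{2} + 3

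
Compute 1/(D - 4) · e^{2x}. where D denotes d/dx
- \frac{e^{2 x}}{2}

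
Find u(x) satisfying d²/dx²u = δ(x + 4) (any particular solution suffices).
\frac{|x + 4|}{2}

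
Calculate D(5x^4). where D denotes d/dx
20 x^{3}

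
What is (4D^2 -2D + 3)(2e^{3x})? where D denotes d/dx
66 e^{3 x}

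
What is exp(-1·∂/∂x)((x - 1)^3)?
x^{3} - 6 x^{2} + 12 x - 8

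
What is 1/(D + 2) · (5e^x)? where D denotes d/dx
\frac{5 e^{x}}{3}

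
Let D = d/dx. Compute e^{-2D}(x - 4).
x - 6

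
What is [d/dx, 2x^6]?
12 x^{5}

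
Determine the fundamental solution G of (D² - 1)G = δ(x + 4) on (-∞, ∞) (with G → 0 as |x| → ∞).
-\frac{e^{-|x + 4|}}{2}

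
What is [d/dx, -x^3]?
- 3 x^{2}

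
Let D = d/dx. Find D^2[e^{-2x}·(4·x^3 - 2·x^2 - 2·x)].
4 \left(4 x^{3} - 14 x^{2} + 8 x + 1\right) e^{- 2 x}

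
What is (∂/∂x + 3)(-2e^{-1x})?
- 4 e^{- x}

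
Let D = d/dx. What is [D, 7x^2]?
14 x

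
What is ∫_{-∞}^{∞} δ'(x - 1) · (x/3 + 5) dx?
- \frac{1}{3}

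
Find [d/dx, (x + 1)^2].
2 x + 2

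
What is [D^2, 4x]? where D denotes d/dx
8D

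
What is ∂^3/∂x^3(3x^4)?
72 x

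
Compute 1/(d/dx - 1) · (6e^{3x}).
3 e^{3 x}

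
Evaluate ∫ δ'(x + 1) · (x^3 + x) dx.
-4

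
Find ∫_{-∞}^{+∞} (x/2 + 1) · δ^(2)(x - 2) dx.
0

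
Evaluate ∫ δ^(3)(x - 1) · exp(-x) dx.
e^{-1}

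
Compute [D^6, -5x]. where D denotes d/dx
-30D^{5}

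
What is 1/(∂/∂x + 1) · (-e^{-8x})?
\frac{e^{- 8 x}}{7}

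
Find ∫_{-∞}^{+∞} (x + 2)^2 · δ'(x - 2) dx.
-8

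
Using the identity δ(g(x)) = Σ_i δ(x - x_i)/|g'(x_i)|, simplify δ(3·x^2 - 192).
\frac{\delta(x - 8) + \delta(x + 8)}{48}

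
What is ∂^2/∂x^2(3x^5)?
60 x^{3}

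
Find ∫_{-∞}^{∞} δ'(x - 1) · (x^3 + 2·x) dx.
-5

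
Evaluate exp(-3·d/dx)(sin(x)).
\sin{\left(x - 3 \right)}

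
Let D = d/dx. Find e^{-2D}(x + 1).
x - 1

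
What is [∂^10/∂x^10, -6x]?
-60\frac{d^{9}}{dx^{9}}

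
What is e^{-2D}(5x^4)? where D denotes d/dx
5 x^{4} - 40 x^{3} + 120 x^{2} - 160 x + 80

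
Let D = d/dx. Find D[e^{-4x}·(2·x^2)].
4 x \left(1 - 2 x\right) e^{- 4 x}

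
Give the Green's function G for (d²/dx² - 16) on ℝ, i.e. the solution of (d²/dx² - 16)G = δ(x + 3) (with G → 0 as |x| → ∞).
-\frac{e^{-4|x + 3|}}{8}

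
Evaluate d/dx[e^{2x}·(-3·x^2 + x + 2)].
\left(- 6 x^{2} - 4 x + 5\right) e^{2 x}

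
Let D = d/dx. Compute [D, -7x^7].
- 49 x^{6}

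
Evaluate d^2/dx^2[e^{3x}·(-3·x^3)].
- 9 x \left(3 x^{2} + 6 x + 2\right) e^{3 x}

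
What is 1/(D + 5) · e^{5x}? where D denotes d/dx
\frac{e^{5 x}}{10}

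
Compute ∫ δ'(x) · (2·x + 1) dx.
-2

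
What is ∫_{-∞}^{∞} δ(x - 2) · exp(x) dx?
e^{2}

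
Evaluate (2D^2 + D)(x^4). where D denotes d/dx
4 x^{2} \left(x + 6\right)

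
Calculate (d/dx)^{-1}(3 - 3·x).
- \frac{3 x^{2}}{2} + 3 x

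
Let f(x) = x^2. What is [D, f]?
2 x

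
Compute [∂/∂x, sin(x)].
\cos{\left(x \right)}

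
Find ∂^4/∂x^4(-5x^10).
- 25200 x^{6}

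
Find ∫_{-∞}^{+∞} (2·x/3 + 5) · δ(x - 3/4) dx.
\frac{11}{2}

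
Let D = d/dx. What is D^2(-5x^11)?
- 550 x^{9}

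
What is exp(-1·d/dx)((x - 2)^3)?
x^{3} - 9 x^{2} + 27 x - 27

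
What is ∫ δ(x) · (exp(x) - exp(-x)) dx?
0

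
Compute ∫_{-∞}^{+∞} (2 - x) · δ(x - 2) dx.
0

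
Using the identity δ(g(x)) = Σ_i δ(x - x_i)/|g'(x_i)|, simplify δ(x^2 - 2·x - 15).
\frac{\delta(x + 3) + \delta(x - 5)}{8}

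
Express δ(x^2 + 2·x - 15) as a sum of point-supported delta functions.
\frac{\delta(x - 3) + \delta(x + 5)}{8}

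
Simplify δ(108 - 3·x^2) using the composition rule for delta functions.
\frac{\delta(x - 6) + \delta(x + 6)}{36}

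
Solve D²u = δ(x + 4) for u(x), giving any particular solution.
\frac{|x + 4|}{2}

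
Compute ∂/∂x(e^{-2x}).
- 2 e^{- 2 x}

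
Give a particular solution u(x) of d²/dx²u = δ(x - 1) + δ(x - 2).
\frac{|x - 1|}{2} + \frac{|x - 2|}{2}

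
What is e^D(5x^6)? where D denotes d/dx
5 x^{6} + 30 x^{5} + 75 x^{4} + 100 x^{3} + 75 x^{2} + 30 x + 5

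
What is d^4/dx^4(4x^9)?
12096 x^{5}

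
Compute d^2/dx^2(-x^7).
- 42 x^{5}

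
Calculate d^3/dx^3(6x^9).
3024 x^{6}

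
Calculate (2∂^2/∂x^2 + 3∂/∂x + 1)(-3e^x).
- 18 e^{x}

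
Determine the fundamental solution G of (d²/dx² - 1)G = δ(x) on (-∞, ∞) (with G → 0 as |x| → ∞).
-\frac{e^{-|x|}}{2}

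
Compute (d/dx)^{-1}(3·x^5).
\frac{x^{6}}{2}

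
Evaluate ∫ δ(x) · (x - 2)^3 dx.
-8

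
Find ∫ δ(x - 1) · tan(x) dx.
\tan{\left(1 \right)}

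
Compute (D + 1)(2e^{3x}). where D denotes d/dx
8 e^{3 x}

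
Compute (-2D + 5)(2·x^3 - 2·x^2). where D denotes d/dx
2 x \left(5 x^{2} - 11 x + 4\right)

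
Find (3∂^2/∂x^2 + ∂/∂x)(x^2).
2 x + 6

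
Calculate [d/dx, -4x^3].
- 12 x^{2}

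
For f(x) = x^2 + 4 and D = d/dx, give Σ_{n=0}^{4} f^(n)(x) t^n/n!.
t^{2} + 2 t x + x^{2} + 4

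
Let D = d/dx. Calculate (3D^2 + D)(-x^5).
5 x^{3} \left(- x - 12\right)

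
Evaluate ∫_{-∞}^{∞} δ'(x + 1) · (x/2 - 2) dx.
- \frac{1}{2}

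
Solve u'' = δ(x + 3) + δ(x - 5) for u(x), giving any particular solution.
\frac{|x + 3|}{2} + \frac{|x - 5|}{2}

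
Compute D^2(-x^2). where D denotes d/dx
-2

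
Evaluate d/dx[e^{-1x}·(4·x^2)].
4 x \left(2 - x\right) e^{- x}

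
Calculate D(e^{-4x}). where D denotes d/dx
- 4 e^{- 4 x}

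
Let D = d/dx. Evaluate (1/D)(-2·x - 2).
- x^{2} - 2 x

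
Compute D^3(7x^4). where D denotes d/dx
168 x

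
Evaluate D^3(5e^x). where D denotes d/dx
5 e^{x}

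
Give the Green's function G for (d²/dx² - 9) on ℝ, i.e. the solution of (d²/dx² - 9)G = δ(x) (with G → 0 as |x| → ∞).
-\frac{e^{-3|x|}}{6}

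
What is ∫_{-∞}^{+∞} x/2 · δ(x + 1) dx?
- \frac{1}{2}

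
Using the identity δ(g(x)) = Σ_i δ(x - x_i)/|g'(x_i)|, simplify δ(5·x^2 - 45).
\frac{\delta(x - 3) + \delta(x + 3)}{30}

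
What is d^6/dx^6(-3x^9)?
- 181440 x^{3}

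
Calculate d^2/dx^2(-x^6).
- 30 x^{4}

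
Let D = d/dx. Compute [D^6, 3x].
18D^{5}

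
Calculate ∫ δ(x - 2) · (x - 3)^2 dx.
1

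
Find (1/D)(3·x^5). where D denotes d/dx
\frac{x^{6}}{2}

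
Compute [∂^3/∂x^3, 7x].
21\frac{d^{2}}{dx^{2}}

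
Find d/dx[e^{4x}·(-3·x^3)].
x^{2} \left(- 12 x - 9\right) e^{4 x}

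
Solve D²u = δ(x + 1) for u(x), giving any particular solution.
\frac{|x + 1|}{2}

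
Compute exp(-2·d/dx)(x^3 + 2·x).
x^{3} - 6 x^{2} + 14 x - 12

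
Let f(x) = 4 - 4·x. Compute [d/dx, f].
-4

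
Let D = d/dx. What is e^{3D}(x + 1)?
x + 4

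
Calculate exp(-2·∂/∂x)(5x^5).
5 x^{5} - 50 x^{4} + 200 x^{3} - 400 x^{2} + 400 x - 160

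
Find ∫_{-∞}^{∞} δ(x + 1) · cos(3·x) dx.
\cos{\left(3 \right)}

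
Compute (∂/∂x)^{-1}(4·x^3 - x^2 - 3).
x^{4} - \frac{x^{3}}{3} - 3 x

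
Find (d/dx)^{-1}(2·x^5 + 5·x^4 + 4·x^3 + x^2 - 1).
\frac{x^{6}}{3} + x^{5} + x^{4} + \frac{x^{3}}{3} - x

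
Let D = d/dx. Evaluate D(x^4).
4 x^{3}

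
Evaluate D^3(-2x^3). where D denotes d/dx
-12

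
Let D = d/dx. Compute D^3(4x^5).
240 x^{2}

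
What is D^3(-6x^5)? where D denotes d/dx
- 360 x^{2}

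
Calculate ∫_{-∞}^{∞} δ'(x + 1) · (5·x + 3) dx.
-5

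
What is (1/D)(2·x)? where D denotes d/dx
x^{2}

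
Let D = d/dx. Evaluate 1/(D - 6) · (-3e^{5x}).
3 e^{5 x}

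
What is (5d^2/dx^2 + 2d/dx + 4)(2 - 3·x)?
2 - 12 x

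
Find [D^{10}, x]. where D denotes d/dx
10D^{9}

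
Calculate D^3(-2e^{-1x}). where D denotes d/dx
2 e^{- x}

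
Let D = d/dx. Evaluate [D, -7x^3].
- 21 x^{2}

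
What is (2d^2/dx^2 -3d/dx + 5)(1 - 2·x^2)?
- 10 x^{2} + 12 x - 3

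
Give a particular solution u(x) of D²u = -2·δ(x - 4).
-|x - 4|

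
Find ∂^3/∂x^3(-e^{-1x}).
e^{- x}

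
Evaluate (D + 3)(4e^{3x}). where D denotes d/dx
24 e^{3 x}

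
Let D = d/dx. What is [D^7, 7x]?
49D^{6}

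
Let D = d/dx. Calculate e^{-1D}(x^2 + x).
x \left(x - 1\right)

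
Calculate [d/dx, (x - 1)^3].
3 \left(x - 1\right)^{2}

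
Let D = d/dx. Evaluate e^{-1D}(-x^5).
- x^{5} + 5 x^{4} - 10 x^{3} + 10 x^{2} - 5 x + 1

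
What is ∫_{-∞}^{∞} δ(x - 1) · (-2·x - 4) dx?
-6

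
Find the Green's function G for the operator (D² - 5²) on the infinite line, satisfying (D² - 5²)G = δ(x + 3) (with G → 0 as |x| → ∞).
-\frac{e^{-5|x + 3|}}{10}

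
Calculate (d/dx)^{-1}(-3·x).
- \frac{3 x^{2}}{2}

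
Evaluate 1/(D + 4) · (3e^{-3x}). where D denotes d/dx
3 e^{- 3 x}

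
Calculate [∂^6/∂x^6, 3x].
18\frac{d^{5}}{dx^{5}}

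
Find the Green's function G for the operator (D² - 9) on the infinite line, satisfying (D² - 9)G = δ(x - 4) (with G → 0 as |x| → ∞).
-\frac{e^{-3|x - 4|}}{6}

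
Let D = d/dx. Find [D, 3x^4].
12 x^{3}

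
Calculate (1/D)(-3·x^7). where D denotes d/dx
- \frac{3 x^{8}}{8}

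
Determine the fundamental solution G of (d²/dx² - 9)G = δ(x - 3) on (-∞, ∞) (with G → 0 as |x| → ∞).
-\frac{e^{-3|x - 3|}}{6}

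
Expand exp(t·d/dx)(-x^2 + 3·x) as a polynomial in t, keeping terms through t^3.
- t^{2} - t \left(2 x - 3\right) - x^{2} + 3 x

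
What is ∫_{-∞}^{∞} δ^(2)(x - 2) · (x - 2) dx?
0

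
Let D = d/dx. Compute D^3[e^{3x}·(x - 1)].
27 x e^{3 x}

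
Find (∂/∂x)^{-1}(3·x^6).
\frac{3 x^{7}}{7}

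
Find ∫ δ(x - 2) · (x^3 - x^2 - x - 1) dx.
1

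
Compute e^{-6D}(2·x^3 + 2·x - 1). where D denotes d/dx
2 x^{3} - 36 x^{2} + 218 x - 445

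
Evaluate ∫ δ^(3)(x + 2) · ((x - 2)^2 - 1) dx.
0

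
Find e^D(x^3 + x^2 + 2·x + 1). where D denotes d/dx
x^{3} + 4 x^{2} + 7 x + 5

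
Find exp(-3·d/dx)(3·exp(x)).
3 e^{x - 3}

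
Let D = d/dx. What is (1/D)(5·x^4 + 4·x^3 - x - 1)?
x^{5} + x^{4} - \frac{x^{2}}{2} - x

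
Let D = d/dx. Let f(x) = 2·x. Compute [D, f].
2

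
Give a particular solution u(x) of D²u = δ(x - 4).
\frac{|x - 4|}{2}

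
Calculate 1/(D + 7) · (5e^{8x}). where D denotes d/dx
\frac{e^{8 x}}{3}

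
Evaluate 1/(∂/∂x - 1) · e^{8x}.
\frac{e^{8 x}}{7}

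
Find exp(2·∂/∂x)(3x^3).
3 x^{3} + 18 x^{2} + 36 x + 24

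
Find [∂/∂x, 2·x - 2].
2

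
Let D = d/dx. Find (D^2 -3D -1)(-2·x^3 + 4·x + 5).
2 x^{3} + 18 x^{2} - 16 x - 17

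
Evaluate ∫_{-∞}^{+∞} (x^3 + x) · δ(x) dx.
0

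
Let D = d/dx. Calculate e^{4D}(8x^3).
8 x^{3} + 96 x^{2} + 384 x + 512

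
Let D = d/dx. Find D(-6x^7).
- 42 x^{6}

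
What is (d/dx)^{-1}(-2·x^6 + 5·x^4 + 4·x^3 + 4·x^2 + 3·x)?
- \frac{2 x^{7}}{7} + x^{5} + x^{4} + \frac{4 x^{3}}{3} + \frac{3 x^{2}}{2}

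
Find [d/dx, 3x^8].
24 x^{7}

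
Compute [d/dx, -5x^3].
- 15 x^{2}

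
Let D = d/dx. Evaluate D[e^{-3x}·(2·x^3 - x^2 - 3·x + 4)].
\left(- 6 x^{3} + 9 x^{2} + 7 x - 15\right) e^{- 3 x}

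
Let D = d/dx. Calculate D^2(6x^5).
120 x^{3}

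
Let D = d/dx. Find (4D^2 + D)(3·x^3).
9 x \left(x + 8\right)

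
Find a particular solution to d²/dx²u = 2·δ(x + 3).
|x + 3|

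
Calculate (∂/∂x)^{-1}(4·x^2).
\frac{4 x^{3}}{3}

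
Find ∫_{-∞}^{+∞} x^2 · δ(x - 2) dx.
4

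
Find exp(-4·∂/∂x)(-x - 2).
2 - x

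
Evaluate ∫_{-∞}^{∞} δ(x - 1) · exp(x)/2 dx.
\frac{e}{2}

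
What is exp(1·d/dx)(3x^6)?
3 x^{6} + 18 x^{5} + 45 x^{4} + 60 x^{3} + 45 x^{2} + 18 x + 3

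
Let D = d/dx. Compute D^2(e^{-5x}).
25 e^{- 5 x}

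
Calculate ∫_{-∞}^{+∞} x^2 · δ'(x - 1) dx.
-2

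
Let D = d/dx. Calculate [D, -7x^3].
- 21 x^{2}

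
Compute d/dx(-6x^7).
- 42 x^{6}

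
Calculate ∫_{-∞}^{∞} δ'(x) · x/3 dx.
- \frac{1}{3}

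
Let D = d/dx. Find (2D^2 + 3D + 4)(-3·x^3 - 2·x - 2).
- 12 x^{3} - 27 x^{2} - 44 x - 14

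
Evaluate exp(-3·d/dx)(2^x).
2^{x - 3}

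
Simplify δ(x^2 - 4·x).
\frac{\delta(x - 4) + \delta(x)}{4}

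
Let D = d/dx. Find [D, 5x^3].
15 x^{2}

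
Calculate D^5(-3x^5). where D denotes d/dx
-360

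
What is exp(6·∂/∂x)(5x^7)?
5 x^{7} + 210 x^{6} + 3780 x^{5} + 37800 x^{4} + 226800 x^{3} + 816480 x^{2} + 1632960 x + 1399680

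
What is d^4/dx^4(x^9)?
3024 x^{5}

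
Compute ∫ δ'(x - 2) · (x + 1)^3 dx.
-27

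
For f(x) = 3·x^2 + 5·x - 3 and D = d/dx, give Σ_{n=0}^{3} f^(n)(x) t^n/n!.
3 t^{2} + t \left(6 x + 5\right) + 3 x^{2} + 5 x - 3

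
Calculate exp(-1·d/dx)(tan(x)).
\tan{\left(x - 1 \right)}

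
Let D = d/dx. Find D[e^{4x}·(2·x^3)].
x^{2} \left(8 x + 6\right) e^{4 x}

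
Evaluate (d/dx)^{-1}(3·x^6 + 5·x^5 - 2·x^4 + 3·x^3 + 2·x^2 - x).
\frac{3 x^{7}}{7} + \frac{5 x^{6}}{6} - \frac{2 x^{5}}{5} + \frac{3 x^{4}}{4} + \frac{2 x^{3}}{3} - \frac{x^{2}}{2}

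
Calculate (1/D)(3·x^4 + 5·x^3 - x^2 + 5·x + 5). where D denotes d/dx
\frac{3 x^{5}}{5} + \frac{5 x^{4}}{4} - \frac{x^{3}}{3} + \frac{5 x^{2}}{2} + 5 x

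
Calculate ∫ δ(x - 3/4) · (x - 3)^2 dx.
\frac{81}{16}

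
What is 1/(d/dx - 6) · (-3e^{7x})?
- 3 e^{7 x}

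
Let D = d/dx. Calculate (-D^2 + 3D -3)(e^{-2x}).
- 13 e^{- 2 x}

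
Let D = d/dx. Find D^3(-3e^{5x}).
- 375 e^{5 x}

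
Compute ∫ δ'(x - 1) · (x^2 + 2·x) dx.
-4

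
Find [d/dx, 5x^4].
20 x^{3}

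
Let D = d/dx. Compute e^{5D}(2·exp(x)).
2 e^{x + 5}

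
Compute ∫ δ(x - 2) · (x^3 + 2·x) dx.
12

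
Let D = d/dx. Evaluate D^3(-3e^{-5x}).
375 e^{- 5 x}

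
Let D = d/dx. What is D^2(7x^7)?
294 x^{5}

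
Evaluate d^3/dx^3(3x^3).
18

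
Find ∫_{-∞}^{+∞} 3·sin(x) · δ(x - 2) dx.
3 \sin{\left(2 \right)}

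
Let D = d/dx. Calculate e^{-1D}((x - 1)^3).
x^{3} - 6 x^{2} + 12 x - 8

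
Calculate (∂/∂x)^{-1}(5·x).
\frac{5 x^{2}}{2}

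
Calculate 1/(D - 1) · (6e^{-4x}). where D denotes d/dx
- \frac{6 e^{- 4 x}}{5}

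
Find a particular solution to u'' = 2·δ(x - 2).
|x - 2|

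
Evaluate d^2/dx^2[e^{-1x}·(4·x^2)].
4 \left(x^{2} - 4 x + 2\right) e^{- x}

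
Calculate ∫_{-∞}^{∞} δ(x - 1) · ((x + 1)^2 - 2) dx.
2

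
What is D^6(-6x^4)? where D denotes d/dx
0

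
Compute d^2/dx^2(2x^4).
24 x^{2}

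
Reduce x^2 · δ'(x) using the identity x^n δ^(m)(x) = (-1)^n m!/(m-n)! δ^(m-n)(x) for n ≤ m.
0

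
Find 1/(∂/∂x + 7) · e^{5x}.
\frac{e^{5 x}}{12}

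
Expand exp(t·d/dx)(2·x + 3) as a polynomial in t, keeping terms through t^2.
2 t + 2 x + 3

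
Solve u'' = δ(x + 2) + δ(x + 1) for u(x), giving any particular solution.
\frac{|x + 2|}{2} + \frac{|x + 1|}{2}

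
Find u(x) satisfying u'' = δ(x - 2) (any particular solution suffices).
\frac{|x - 2|}{2}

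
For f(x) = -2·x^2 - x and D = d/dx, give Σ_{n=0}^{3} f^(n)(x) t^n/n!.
- 2 t^{2} - t \left(4 x + 1\right) - 2 x^{2} - x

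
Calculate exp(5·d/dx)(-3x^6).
- 3 x^{6} - 90 x^{5} - 1125 x^{4} - 7500 x^{3} - 28125 x^{2} - 56250 x - 46875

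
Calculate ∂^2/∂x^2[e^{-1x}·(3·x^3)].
3 x \left(x^{2} - 6 x + 6\right) e^{- x}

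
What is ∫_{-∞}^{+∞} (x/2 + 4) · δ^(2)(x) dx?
0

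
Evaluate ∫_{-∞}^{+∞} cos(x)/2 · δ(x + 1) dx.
\frac{\cos{\left(1 \right)}}{2}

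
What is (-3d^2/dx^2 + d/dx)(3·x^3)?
9 x \left(x - 6\right)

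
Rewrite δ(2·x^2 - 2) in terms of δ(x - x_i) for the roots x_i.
\frac{\delta(x - 1) + \delta(x + 1)}{4}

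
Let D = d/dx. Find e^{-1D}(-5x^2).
- 5 x^{2} + 10 x - 5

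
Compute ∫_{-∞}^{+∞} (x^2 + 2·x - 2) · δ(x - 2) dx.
6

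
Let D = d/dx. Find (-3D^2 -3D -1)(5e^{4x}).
- 305 e^{4 x}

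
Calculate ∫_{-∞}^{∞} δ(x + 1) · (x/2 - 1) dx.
- \frac{3}{2}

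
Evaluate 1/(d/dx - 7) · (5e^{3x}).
- \frac{5 e^{3 x}}{4}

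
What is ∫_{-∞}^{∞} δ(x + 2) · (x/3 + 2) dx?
\frac{4}{3}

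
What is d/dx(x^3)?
3 x^{2}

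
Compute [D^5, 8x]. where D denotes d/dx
40D^{4}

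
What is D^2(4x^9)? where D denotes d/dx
288 x^{7}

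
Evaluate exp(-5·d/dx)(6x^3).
6 x^{3} - 90 x^{2} + 450 x - 750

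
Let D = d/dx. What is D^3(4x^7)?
840 x^{4}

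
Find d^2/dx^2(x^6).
30 x^{4}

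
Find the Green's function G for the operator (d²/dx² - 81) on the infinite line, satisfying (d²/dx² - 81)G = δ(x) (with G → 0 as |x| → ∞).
-\frac{e^{-9|x|}}{18}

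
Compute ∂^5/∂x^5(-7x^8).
- 47040 x^{3}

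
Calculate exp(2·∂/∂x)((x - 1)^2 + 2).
x^{2} + 2 x + 3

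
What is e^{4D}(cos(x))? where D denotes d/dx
\cos{\left(x + 4 \right)}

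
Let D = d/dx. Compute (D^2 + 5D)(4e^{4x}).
144 e^{4 x}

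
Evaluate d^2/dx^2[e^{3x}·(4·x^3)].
12 x \left(3 x^{2} + 6 x + 2\right) e^{3 x}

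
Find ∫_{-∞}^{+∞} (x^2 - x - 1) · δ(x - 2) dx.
1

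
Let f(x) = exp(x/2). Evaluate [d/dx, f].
\frac{e^{\frac{x}{2}}}{2}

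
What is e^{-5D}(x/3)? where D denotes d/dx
\frac{x}{3} - \frac{5}{3}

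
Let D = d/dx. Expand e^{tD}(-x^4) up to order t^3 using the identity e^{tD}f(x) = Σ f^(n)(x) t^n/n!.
x \left(- 4 t^{3} - 6 t^{2} x - 4 t x^{2} - x^{3}\right)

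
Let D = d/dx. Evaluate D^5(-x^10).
- 30240 x^{5}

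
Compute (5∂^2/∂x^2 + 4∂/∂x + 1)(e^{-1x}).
2 e^{- x}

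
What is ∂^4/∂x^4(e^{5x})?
625 e^{5 x}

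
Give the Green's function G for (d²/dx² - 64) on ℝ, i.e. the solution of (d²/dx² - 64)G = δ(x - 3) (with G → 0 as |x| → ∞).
-\frac{e^{-8|x - 3|}}{16}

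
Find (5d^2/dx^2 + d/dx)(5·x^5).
25 x^{3} \left(x + 20\right)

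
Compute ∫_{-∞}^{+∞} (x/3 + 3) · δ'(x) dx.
- \frac{1}{3}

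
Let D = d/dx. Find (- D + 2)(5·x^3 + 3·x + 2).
10 x^{3} - 15 x^{2} + 6 x + 1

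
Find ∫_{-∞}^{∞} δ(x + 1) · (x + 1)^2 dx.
0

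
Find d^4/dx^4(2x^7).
1680 x^{3}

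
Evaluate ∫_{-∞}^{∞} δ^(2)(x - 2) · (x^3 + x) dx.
12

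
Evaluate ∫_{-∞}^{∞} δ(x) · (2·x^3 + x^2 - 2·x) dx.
0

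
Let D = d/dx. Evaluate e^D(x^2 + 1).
x^{2} + 2 x + 2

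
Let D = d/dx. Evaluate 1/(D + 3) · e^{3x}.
\frac{e^{3 x}}{6}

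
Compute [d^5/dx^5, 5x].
25\frac{d^{4}}{dx^{4}}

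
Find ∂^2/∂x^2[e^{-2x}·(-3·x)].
12 \left(1 - x\right) e^{- 2 x}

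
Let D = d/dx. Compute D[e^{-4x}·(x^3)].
x^{2} \left(3 - 4 x\right) e^{- 4 x}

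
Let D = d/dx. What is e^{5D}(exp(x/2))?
e^{\frac{x}{2} + \frac{5}{2}}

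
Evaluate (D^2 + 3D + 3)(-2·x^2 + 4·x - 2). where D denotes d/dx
2 - 6 x^{2}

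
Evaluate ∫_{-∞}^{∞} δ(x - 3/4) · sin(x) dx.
\sin{\left(\frac{3}{4} \right)}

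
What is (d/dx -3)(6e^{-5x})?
- 48 e^{- 5 x}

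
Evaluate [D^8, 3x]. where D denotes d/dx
24D^{7}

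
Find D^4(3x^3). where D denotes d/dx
0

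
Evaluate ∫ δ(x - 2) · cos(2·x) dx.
\cos{\left(4 \right)}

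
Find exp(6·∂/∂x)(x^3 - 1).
x^{3} + 18 x^{2} + 108 x + 215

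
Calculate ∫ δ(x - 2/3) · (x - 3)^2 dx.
\frac{49}{9}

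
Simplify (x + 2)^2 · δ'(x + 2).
0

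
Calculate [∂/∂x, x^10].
10 x^{9}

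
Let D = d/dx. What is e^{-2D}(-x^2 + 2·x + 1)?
- x^{2} + 6 x - 7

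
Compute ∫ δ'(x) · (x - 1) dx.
-1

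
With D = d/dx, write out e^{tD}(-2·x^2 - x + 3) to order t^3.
- 2 t^{2} - t \left(4 x + 1\right) - 2 x^{2} - x + 3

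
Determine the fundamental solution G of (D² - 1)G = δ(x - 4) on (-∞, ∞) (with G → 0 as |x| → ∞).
-\frac{e^{-|x - 4|}}{2}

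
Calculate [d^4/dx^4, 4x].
16\frac{d^{3}}{dx^{3}}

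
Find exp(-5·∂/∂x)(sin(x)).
\sin{\left(x - 5 \right)}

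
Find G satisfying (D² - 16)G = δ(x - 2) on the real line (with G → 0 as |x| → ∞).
-\frac{e^{-4|x - 2|}}{8}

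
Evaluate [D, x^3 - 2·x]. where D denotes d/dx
3 x^{2} - 2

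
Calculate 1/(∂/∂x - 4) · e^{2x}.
- \frac{e^{2 x}}{2}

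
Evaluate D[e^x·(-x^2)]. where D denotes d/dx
x \left(- x - 2\right) e^{x}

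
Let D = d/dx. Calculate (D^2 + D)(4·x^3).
12 x \left(x + 2\right)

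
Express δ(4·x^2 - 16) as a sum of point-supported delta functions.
\frac{\delta(x - 2) + \delta(x + 2)}{16}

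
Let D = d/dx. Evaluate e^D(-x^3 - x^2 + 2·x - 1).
- x^{3} - 4 x^{2} - 3 x - 1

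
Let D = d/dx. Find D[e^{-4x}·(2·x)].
2 \left(1 - 4 x\right) e^{- 4 x}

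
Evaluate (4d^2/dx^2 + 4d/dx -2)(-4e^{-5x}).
- 312 e^{- 5 x}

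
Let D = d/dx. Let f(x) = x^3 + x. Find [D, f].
3 x^{2} + 1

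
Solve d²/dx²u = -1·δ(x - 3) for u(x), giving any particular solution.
-\frac{|x - 3|}{2}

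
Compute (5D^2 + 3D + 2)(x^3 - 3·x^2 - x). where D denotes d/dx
2 x^{3} + 3 x^{2} + 10 x - 33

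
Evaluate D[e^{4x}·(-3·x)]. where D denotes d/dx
\left(- 12 x - 3\right) e^{4 x}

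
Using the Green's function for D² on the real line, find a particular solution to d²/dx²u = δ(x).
\frac{|x|}{2}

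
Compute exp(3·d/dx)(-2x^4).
- 2 x^{4} - 24 x^{3} - 108 x^{2} - 216 x - 162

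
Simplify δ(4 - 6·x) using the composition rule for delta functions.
\frac{\delta(x - 2/3)}{6}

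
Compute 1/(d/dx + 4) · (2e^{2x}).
\frac{e^{2 x}}{3}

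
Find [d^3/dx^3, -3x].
-9\frac{d^{2}}{dx^{2}}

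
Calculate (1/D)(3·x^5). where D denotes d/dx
\frac{x^{6}}{2}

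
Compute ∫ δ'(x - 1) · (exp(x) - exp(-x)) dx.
- 2 \cosh{\left(1 \right)}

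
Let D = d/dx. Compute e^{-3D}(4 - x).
7 - x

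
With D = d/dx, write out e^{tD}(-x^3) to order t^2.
x \left(- 3 t^{2} - 3 t x - x^{2}\right)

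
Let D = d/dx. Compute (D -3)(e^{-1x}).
- 4 e^{- x}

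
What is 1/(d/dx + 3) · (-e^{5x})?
- \frac{e^{5 x}}{8}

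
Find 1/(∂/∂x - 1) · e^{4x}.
\frac{e^{4 x}}{3}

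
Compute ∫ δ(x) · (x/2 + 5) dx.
5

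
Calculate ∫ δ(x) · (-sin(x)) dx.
0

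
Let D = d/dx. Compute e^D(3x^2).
3 x^{2} + 6 x + 3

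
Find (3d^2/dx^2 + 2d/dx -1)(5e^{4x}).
275 e^{4 x}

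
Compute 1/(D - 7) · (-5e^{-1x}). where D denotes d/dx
\frac{5 e^{- x}}{8}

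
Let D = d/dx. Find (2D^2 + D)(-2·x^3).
6 x \left(- x - 4\right)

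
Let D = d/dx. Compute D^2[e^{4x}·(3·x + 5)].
\left(48 x + 104\right) e^{4 x}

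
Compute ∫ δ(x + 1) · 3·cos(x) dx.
3 \cos{\left(1 \right)}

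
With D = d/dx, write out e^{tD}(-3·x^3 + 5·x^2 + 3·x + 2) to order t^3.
- 3 t^{3} + t^{2} \left(5 - 9 x\right) + t \left(- 9 x^{2} + 10 x + 3\right) - 3 x^{3} + 5 x^{2} + 3 x + 2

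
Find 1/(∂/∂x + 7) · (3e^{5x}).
\frac{e^{5 x}}{4}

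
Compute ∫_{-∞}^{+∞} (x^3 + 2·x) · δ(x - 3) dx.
33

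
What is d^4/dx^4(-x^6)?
- 360 x^{2}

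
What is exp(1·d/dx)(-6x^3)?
- 6 x^{3} - 18 x^{2} - 18 x - 6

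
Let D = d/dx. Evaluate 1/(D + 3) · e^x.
\frac{e^{x}}{4}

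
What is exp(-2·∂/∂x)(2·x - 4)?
2 x - 8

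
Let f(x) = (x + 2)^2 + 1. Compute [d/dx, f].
2 x + 4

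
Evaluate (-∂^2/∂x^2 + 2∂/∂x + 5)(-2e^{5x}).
20 e^{5 x}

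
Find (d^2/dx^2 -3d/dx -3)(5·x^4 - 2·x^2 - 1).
- 15 x^{4} - 60 x^{3} + 66 x^{2} + 12 x - 1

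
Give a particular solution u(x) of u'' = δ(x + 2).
\frac{|x + 2|}{2}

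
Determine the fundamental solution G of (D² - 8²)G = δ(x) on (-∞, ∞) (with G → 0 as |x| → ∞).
-\frac{e^{-8|x|}}{16}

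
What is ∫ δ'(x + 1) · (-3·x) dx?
3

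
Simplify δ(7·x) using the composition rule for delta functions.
\frac{\delta(x)}{7}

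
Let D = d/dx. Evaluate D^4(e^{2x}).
16 e^{2 x}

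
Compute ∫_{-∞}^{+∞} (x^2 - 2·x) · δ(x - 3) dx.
3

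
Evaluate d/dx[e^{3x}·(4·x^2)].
4 x \left(3 x + 2\right) e^{3 x}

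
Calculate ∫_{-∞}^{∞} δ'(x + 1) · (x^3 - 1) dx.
-3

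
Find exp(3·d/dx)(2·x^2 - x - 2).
2 x^{2} + 11 x + 13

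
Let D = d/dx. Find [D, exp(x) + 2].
e^{x}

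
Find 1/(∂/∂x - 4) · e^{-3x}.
- \frac{e^{- 3 x}}{7}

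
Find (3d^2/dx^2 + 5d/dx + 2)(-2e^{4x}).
- 140 e^{4 x}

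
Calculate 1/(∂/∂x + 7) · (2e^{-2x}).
\frac{2 e^{- 2 x}}{5}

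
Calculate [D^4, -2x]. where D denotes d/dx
-8D^{3}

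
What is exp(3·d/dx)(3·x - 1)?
3 x + 8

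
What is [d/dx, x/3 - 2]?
\frac{1}{3}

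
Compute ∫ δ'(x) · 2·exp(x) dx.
-2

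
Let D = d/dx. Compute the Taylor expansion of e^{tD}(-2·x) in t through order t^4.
- 2 t - 2 x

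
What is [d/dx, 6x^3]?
18 x^{2}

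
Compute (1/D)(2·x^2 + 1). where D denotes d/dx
\frac{2 x^{3}}{3} + x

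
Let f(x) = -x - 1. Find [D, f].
-1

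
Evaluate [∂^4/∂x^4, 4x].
16\frac{d^{3}}{dx^{3}}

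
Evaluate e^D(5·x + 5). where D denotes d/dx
5 x + 10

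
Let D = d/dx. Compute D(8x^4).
32 x^{3}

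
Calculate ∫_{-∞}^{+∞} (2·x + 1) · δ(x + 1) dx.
-1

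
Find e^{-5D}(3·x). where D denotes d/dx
3 x - 15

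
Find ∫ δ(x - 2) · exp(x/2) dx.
e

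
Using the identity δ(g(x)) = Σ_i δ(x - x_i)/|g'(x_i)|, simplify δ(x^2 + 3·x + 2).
\frac{\delta(x + 2) + \delta(x + 1)}{1}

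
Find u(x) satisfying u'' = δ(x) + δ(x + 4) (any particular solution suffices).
\frac{|x|}{2} + \frac{|x + 4|}{2}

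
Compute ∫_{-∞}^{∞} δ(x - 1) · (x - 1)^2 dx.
0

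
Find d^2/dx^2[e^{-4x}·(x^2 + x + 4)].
2 \left(8 x^{2} + 29\right) e^{- 4 x}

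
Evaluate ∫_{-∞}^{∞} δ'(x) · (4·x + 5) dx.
-4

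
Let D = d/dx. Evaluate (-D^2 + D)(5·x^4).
20 x^{2} \left(x - 3\right)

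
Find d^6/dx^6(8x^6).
5760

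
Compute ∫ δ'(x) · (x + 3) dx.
-1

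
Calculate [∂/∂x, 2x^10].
20 x^{9}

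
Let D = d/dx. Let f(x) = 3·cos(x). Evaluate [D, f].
- 3 \sin{\left(x \right)}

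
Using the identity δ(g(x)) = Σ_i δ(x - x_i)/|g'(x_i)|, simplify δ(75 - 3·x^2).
\frac{\delta(x - 5) + \delta(x + 5)}{30}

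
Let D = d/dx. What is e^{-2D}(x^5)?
x^{5} - 10 x^{4} + 40 x^{3} - 80 x^{2} + 80 x - 32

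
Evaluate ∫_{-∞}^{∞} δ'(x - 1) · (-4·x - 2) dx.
4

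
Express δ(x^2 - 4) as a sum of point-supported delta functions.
\frac{\delta(x - 2) + \delta(x + 2)}{4}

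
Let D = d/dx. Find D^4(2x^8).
3360 x^{4}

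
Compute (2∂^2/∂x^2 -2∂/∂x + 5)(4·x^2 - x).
20 x^{2} - 21 x + 18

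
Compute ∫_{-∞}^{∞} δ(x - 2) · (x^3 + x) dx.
10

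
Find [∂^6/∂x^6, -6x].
-36\frac{d^{5}}{dx^{5}}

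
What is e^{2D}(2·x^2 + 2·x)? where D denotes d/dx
2 x^{2} + 10 x + 12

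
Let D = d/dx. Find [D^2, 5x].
10D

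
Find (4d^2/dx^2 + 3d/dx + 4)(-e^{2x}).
- 26 e^{2 x}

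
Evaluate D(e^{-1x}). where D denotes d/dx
- e^{- x}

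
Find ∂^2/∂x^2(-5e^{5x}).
- 125 e^{5 x}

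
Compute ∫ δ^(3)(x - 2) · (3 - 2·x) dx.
0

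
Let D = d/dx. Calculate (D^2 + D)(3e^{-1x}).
0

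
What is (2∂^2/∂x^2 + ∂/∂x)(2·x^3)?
6 x \left(x + 4\right)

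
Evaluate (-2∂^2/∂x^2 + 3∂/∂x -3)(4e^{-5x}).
- 272 e^{- 5 x}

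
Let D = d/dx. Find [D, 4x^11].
44 x^{10}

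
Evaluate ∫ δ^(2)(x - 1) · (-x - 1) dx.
0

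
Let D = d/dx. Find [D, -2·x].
-2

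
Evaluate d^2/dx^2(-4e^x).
- 4 e^{x}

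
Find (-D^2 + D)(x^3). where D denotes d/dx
3 x \left(x - 2\right)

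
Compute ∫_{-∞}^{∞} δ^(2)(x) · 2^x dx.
\log{\left(2 \right)}^{2}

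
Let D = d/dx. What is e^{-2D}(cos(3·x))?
\cos{\left(3 x - 6 \right)}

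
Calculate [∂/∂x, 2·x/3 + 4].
\frac{2}{3}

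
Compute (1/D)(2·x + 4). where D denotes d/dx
x^{2} + 4 x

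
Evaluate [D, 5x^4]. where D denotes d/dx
20 x^{3}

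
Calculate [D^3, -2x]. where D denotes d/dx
-6D^{2}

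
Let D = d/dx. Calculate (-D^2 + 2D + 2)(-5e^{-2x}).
30 e^{- 2 x}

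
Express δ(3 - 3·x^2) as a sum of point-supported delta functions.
\frac{\delta(x - 1) + \delta(x + 1)}{6}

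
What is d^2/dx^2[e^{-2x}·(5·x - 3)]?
4 \left(5 x - 8\right) e^{- 2 x}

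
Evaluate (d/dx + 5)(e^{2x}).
7 e^{2 x}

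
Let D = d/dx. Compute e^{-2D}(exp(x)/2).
\frac{e^{x - 2}}{2}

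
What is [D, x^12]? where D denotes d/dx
12 x^{11}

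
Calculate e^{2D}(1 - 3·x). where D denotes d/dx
- 3 x - 5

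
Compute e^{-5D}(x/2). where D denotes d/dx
\frac{x}{2} - \frac{5}{2}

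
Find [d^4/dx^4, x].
4\frac{d^{3}}{dx^{3}}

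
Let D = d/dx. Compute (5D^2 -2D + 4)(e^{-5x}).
139 e^{- 5 x}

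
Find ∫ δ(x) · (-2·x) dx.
0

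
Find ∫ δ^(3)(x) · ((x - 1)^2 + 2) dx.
0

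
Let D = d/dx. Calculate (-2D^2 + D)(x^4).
4 x^{2} \left(x - 6\right)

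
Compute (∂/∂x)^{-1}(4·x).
2 x^{2}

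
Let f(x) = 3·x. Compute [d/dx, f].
3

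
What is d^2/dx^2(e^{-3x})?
9 e^{- 3 x}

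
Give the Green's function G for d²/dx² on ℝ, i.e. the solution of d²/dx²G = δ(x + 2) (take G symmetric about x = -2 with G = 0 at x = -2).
\frac{|x + 2|}{2}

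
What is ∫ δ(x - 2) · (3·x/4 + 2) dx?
\frac{7}{2}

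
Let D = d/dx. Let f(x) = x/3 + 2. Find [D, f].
\frac{1}{3}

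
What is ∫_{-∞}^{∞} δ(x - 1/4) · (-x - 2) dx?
- \frac{9}{4}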